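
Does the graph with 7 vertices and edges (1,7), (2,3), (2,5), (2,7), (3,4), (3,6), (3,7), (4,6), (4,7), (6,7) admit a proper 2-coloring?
No (odd cycle of length 3: 6 -> 7 -> 3 -> 6)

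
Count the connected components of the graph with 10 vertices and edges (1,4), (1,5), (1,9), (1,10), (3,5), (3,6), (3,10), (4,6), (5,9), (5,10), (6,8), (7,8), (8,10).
2 (components: {1, 3, 4, 5, 6, 7, 8, 9, 10}, {2})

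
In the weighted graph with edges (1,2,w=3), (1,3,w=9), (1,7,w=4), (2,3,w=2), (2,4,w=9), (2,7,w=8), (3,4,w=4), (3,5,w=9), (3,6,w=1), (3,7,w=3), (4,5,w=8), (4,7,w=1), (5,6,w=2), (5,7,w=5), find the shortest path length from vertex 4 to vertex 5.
6 (path: 4 -> 7 -> 5; weights 1 + 5 = 6)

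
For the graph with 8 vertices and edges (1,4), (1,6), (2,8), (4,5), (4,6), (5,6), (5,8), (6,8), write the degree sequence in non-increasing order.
[4, 3, 3, 3, 2, 1, 0, 0] (degrees: deg(1)=2, deg(2)=1, deg(3)=0, deg(4)=3, deg(5)=3, deg(6)=4, deg(7)=0, deg(8)=3)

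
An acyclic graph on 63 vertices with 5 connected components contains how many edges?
58 (Each of the 5 component trees on V_i vertices has V_i - 1 edges; summing gives V - C = 63 - 5 = 58)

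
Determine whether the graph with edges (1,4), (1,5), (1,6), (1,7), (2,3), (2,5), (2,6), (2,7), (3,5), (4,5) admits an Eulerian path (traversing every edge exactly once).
Yes — and in fact it has an Eulerian circuit (the graph is connected and all 7 vertices have even degree)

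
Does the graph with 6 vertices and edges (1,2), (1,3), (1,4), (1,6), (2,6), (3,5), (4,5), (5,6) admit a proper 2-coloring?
No (odd cycle of length 3: 2 -> 1 -> 6 -> 2)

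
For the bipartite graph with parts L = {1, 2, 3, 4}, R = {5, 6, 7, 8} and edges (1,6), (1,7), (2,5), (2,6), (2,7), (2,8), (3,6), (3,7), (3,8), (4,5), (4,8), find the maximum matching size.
4 (matching: (1,7), (2,8), (3,6), (4,5); upper bound min(|L|,|R|) = min(4,4) = 4)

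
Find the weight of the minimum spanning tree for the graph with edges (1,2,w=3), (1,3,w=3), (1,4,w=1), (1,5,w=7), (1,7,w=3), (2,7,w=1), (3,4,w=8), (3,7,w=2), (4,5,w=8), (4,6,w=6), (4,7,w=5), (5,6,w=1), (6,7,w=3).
11 (MST edges: (1,2,w=3), (1,4,w=1), (2,7,w=1), (3,7,w=2), (5,6,w=1), (6,7,w=3); sum of weights 3 + 1 + 1 + 2 + 1 + 3 = 11)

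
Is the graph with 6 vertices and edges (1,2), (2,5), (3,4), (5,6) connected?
No, it has 2 components: {1, 2, 5, 6}, {3, 4}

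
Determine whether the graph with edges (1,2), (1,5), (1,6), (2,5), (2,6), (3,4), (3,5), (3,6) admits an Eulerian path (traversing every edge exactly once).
No (6 vertices have odd degree: {1, 2, 3, 4, 5, 6}; Eulerian path requires 0 or 2)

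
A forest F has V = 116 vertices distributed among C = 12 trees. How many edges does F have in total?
104 (Each of the 12 component trees on V_i vertices has V_i - 1 edges; summing gives V - C = 116 - 12 = 104)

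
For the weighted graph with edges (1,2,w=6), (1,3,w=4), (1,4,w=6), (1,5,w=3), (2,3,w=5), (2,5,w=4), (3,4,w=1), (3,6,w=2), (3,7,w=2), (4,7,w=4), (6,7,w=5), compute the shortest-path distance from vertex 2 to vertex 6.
7 (path: 2 -> 3 -> 6; weights 5 + 2 = 7)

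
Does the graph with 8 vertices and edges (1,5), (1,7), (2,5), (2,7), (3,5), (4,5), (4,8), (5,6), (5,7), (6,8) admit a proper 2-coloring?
No (odd cycle of length 3: 5 -> 1 -> 7 -> 5)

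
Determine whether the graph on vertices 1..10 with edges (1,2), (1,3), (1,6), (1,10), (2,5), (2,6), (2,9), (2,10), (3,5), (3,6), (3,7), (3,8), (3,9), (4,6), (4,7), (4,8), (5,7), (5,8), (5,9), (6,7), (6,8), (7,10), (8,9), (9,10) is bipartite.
No (odd cycle of length 3: 3 -> 1 -> 6 -> 3)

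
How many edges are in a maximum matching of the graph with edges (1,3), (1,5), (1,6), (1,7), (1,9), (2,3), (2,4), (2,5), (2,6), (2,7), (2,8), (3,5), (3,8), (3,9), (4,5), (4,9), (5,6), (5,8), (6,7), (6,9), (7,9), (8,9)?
4 (matching: (1,6), (2,8), (3,5), (7,9); upper bound floor(n/2) = floor(9/2) = 4)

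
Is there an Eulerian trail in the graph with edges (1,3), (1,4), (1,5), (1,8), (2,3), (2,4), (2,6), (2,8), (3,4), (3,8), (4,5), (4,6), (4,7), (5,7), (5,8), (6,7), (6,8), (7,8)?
Yes — and in fact it has an Eulerian circuit (the graph is connected and all 8 vertices have even degree)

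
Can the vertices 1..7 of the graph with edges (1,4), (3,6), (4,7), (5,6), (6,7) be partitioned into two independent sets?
Yes. Partition: {1, 2, 3, 5, 7}, {4, 6}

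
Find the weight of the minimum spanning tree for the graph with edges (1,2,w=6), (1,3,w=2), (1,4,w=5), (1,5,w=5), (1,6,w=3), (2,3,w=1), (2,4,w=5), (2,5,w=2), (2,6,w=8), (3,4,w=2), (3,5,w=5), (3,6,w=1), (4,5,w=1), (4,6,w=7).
7 (MST edges: (1,3,w=2), (2,3,w=1), (2,5,w=2), (3,6,w=1), (4,5,w=1); sum of weights 2 + 1 + 2 + 1 + 1 = 7)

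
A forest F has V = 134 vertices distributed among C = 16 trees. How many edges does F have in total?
118 (Each of the 16 component trees on V_i vertices has V_i - 1 edges; summing gives V - C = 134 - 16 = 118)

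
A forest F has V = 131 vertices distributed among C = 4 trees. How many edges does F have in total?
127 (Each of the 4 component trees on V_i vertices has V_i - 1 edges; summing gives V - C = 131 - 4 = 127)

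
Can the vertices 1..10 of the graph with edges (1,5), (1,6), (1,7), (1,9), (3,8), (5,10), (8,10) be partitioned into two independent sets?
Yes. Partition: {1, 2, 3, 4, 10}, {5, 6, 7, 8, 9}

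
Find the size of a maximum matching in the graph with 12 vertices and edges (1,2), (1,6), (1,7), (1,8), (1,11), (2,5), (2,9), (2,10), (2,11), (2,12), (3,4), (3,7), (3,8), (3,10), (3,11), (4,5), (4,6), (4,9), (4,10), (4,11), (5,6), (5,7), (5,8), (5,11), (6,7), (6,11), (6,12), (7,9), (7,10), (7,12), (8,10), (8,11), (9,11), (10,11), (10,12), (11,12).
6 (matching: (1,8), (2,10), (3,7), (4,9), (5,6), (11,12); upper bound floor(n/2) = floor(12/2) = 6)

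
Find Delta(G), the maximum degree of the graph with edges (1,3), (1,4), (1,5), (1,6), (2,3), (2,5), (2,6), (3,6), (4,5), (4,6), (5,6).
5 (attained at vertex 6)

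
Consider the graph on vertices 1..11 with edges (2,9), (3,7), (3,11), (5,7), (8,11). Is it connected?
No, it has 6 components: {1}, {2, 9}, {3, 5, 7, 8, 11}, {4}, {6}, {10}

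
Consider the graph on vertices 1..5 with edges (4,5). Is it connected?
No, it has 4 components: {1}, {2}, {3}, {4, 5}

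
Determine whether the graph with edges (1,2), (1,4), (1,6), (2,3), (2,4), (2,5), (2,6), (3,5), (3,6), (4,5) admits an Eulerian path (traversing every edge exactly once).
No (6 vertices have odd degree: {1, 2, 3, 4, 5, 6}; Eulerian path requires 0 or 2)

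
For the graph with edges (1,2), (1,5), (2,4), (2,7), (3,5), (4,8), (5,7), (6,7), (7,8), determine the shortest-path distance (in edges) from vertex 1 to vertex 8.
3 (path: 1 -> 5 -> 7 -> 8, 3 edges)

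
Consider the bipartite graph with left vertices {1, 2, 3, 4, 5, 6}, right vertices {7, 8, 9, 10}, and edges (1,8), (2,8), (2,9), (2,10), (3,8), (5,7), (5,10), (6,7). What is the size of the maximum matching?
4 (matching: (1,8), (2,9), (5,10), (6,7); upper bound min(|L|,|R|) = min(6,4) = 4)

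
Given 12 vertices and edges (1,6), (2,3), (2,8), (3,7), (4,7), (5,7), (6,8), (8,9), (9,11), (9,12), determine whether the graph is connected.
No, it has 2 components: {1, 2, 3, 4, 5, 6, 7, 8, 9, 11, 12}, {10}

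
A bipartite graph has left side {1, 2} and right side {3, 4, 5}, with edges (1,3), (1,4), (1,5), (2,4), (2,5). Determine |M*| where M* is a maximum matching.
2 (matching: (1,5), (2,4); upper bound min(|L|,|R|) = min(2,3) = 2)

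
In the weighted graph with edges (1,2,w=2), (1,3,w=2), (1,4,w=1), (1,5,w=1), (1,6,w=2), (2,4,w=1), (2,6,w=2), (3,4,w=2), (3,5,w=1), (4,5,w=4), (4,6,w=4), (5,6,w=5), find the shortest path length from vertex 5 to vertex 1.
1 (path: 5 -> 1; weights 1 = 1)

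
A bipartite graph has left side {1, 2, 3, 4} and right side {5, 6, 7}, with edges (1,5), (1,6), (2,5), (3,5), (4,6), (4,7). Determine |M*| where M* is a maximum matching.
3 (matching: (1,6), (2,5), (4,7); upper bound min(|L|,|R|) = min(4,3) = 3)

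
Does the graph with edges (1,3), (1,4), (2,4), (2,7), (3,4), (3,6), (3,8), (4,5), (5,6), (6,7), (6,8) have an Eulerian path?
Yes — and in fact it has an Eulerian circuit (the graph is connected and all 8 vertices have even degree)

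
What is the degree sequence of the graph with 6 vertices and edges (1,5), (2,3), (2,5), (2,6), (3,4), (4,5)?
[3, 3, 2, 2, 1, 1] (degrees: deg(1)=1, deg(2)=3, deg(3)=2, deg(4)=2, deg(5)=3, deg(6)=1)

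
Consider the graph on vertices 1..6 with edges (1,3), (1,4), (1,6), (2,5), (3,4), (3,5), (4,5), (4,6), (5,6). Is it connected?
Yes (BFS from 1 visits [1, 3, 4, 6, 5, 2] — all 6 vertices reached)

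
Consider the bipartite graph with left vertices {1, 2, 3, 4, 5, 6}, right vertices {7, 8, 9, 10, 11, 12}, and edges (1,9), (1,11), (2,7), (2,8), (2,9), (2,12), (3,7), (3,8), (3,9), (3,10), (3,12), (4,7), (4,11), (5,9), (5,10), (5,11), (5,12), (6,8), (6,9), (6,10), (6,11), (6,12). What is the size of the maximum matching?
6 (matching: (1,11), (2,12), (3,10), (4,7), (5,9), (6,8); upper bound min(|L|,|R|) = min(6,6) = 6)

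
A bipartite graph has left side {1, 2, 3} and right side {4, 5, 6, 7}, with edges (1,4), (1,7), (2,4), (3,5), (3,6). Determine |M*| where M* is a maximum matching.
3 (matching: (1,7), (2,4), (3,6); upper bound min(|L|,|R|) = min(3,4) = 3)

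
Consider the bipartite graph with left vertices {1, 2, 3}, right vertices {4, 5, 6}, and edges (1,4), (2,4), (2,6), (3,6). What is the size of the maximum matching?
2 (matching: (1,4), (2,6); upper bound min(|L|,|R|) = min(3,3) = 3)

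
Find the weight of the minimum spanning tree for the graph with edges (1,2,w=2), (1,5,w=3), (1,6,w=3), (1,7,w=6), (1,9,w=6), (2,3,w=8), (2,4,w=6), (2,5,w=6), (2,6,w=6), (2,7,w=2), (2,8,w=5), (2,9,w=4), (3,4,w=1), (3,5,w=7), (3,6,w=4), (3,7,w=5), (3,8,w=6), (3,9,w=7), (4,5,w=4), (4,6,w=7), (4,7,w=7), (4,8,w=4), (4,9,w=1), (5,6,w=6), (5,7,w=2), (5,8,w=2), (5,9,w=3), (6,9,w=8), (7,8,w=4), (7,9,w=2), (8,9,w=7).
15 (MST edges: (1,2,w=2), (1,6,w=3), (2,7,w=2), (3,4,w=1), (4,9,w=1), (5,7,w=2), (5,8,w=2), (7,9,w=2); sum of weights 2 + 3 + 2 + 1 + 1 + 2 + 2 + 2 = 15)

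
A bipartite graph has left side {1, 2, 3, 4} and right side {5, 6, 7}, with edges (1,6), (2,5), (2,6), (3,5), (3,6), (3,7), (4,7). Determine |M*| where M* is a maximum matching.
3 (matching: (1,6), (2,5), (3,7); upper bound min(|L|,|R|) = min(4,3) = 3)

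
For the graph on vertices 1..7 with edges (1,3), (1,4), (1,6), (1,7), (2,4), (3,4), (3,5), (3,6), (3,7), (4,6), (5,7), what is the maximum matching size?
3 (matching: (1,3), (4,6), (5,7); upper bound floor(n/2) = floor(7/2) = 3)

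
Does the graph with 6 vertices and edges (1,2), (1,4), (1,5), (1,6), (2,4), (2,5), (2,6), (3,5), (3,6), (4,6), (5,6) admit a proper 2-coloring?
No (odd cycle of length 3: 6 -> 1 -> 4 -> 6)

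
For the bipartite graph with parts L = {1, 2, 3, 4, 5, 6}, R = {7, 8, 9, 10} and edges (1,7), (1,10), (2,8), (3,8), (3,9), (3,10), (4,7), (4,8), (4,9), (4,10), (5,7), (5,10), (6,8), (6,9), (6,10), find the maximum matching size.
4 (matching: (1,10), (2,8), (3,9), (4,7); upper bound min(|L|,|R|) = min(6,4) = 4)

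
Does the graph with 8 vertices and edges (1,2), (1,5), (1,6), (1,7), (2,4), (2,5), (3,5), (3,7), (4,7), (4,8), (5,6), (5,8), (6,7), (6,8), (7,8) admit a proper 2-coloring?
No (odd cycle of length 3: 2 -> 1 -> 5 -> 2)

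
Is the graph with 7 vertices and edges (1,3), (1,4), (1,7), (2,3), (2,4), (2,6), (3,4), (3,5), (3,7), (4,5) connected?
Yes (BFS from 1 visits [1, 3, 4, 7, 2, 5, 6] — all 7 vertices reached)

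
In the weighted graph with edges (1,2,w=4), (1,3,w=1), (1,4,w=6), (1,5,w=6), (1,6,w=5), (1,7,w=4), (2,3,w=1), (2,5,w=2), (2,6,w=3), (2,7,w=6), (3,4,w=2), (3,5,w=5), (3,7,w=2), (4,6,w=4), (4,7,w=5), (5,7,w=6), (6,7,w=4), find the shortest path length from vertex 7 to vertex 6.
4 (path: 7 -> 6; weights 4 = 4)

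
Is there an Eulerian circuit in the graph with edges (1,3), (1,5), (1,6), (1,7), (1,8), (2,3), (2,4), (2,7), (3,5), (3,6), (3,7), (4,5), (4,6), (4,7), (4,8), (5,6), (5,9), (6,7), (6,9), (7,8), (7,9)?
No (8 vertices have odd degree: {1, 2, 3, 4, 5, 7, 8, 9}; Eulerian circuit requires 0)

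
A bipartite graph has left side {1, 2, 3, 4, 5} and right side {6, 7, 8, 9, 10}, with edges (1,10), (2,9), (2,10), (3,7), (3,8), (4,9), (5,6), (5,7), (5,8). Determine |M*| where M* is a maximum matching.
4 (matching: (1,10), (2,9), (3,8), (5,7); upper bound min(|L|,|R|) = min(5,5) = 5)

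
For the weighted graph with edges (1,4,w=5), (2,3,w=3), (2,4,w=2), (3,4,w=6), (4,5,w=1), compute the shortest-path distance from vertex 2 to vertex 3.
3 (path: 2 -> 3; weights 3 = 3)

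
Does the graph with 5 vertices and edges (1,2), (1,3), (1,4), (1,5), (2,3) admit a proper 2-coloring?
No (odd cycle of length 3: 3 -> 1 -> 2 -> 3)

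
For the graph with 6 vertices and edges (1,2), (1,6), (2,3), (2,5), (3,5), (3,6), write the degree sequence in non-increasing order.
[3, 3, 2, 2, 2, 0] (degrees: deg(1)=2, deg(2)=3, deg(3)=3, deg(4)=0, deg(5)=2, deg(6)=2)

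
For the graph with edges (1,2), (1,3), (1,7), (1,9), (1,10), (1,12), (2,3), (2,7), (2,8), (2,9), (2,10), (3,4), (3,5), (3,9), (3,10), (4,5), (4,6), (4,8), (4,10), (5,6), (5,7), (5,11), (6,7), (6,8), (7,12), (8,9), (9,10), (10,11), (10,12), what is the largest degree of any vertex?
7 (attained at vertex 10)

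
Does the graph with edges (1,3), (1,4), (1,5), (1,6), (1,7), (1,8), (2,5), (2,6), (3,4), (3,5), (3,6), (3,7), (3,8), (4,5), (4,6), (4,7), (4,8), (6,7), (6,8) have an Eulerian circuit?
Yes (the graph is connected and all 8 vertices have even degree)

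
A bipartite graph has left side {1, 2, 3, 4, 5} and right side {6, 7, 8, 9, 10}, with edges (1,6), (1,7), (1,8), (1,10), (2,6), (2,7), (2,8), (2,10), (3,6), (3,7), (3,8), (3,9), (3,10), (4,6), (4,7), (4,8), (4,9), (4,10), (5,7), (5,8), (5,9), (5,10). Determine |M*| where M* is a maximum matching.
5 (matching: (1,10), (2,8), (3,9), (4,6), (5,7); upper bound min(|L|,|R|) = min(5,5) = 5)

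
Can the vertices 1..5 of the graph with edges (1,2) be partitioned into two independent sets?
Yes. Partition: {1, 3, 4, 5}, {2}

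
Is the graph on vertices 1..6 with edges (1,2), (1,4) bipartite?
Yes. Partition: {1, 3, 5, 6}, {2, 4}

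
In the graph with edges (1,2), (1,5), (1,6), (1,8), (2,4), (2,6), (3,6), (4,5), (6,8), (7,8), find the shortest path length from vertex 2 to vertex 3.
2 (path: 2 -> 6 -> 3, 2 edges)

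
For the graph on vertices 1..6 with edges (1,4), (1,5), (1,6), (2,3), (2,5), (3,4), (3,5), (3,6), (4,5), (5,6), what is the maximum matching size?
3 (matching: (1,6), (2,5), (3,4); upper bound floor(n/2) = floor(6/2) = 3)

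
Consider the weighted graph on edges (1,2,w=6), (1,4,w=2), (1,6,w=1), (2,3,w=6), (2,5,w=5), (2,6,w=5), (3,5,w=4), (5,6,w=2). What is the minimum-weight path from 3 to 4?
9 (path: 3 -> 5 -> 6 -> 1 -> 4; weights 4 + 2 + 1 + 2 = 9)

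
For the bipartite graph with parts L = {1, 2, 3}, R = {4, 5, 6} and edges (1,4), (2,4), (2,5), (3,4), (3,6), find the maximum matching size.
3 (matching: (1,4), (2,5), (3,6); upper bound min(|L|,|R|) = min(3,3) = 3)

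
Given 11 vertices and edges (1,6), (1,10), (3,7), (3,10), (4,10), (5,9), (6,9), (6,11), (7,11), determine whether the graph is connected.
No, it has 3 components: {1, 3, 4, 5, 6, 7, 9, 10, 11}, {2}, {8}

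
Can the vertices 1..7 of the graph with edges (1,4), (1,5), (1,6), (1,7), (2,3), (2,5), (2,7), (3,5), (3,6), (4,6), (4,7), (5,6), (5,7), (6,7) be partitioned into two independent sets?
No (odd cycle of length 3: 5 -> 1 -> 6 -> 5)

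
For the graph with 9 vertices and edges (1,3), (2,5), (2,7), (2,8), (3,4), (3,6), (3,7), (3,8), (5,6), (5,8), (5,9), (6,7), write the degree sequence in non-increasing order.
[5, 4, 3, 3, 3, 3, 1, 1, 1] (degrees: deg(1)=1, deg(2)=3, deg(3)=5, deg(4)=1, deg(5)=4, deg(6)=3, deg(7)=3, deg(8)=3, deg(9)=1)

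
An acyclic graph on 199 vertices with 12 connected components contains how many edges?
187 (Each of the 12 component trees on V_i vertices has V_i - 1 edges; summing gives V - C = 199 - 12 = 187)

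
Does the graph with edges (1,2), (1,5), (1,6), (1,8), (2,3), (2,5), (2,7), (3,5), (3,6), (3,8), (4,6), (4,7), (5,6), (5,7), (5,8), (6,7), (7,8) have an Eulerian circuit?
No (2 vertices have odd degree: {6, 7}; Eulerian circuit requires 0)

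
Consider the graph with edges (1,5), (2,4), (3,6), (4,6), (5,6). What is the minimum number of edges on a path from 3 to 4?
2 (path: 3 -> 6 -> 4, 2 edges)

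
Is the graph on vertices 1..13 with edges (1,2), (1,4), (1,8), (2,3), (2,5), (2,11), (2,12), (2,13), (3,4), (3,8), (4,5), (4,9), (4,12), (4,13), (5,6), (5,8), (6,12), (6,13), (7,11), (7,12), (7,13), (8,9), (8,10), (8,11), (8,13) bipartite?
Yes. Partition: {1, 3, 5, 9, 10, 11, 12, 13}, {2, 4, 6, 7, 8}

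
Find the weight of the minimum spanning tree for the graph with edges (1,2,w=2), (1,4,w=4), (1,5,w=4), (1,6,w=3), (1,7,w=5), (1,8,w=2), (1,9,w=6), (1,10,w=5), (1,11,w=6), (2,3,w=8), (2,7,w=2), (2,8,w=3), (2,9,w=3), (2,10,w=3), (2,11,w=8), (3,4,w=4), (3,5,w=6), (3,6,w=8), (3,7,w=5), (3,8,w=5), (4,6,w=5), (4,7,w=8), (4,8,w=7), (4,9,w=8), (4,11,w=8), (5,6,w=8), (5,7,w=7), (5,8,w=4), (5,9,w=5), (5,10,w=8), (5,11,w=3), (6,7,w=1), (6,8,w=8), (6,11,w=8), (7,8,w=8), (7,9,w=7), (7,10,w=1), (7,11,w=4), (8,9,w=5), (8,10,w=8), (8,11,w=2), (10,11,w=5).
24 (MST edges: (1,2,w=2), (1,4,w=4), (1,8,w=2), (2,7,w=2), (2,9,w=3), (3,4,w=4), (5,11,w=3), (6,7,w=1), (7,10,w=1), (8,11,w=2); sum of weights 2 + 4 + 2 + 2 + 3 + 4 + 3 + 1 + 1 + 2 = 24)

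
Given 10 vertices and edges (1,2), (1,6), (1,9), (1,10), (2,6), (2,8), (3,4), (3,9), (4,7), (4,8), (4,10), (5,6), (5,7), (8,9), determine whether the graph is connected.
Yes (BFS from 1 visits [1, 2, 6, 9, 10, 8, 5, 3, 4, 7] — all 10 vertices reached)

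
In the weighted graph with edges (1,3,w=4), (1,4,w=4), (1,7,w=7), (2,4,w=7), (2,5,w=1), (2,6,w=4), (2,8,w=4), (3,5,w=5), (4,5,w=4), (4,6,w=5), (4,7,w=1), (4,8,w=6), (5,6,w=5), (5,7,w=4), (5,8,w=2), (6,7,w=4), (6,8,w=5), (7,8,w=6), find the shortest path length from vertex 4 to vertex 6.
5 (path: 4 -> 6; weights 5 = 5)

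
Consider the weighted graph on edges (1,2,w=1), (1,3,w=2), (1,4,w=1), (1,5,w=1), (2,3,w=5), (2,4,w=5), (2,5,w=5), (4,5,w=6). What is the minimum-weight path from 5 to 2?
2 (path: 5 -> 1 -> 2; weights 1 + 1 = 2)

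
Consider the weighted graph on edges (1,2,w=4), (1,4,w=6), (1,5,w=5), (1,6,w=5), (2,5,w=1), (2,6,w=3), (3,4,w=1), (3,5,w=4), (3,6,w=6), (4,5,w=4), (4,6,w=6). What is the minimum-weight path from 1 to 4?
6 (path: 1 -> 4; weights 6 = 6)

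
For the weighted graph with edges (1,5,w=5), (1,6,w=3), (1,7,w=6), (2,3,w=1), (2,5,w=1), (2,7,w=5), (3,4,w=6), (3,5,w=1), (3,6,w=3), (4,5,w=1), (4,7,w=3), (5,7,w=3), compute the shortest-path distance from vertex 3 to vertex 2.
1 (path: 3 -> 2; weights 1 = 1)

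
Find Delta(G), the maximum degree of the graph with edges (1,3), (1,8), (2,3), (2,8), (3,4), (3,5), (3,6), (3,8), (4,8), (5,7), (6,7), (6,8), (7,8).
6 (attained at vertices 3, 8)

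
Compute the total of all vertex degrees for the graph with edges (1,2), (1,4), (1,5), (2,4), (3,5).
10 (handshake: sum of degrees = 2|E| = 2 x 5 = 10)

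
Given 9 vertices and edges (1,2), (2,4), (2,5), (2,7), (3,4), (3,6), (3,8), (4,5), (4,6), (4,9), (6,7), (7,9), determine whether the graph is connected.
Yes (BFS from 1 visits [1, 2, 4, 5, 7, 3, 6, 9, 8] — all 9 vertices reached)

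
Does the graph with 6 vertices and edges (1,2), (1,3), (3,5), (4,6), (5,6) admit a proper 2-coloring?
Yes. Partition: {1, 4, 5}, {2, 3, 6}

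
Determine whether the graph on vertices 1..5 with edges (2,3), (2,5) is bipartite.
Yes. Partition: {1, 2, 4}, {3, 5}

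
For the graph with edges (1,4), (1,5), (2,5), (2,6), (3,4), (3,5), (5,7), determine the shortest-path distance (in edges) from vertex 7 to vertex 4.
3 (path: 7 -> 5 -> 1 -> 4, 3 edges)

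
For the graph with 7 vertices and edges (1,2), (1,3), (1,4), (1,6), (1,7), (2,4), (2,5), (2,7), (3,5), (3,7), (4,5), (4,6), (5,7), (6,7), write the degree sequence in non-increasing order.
[5, 5, 4, 4, 4, 3, 3] (degrees: deg(1)=5, deg(2)=4, deg(3)=3, deg(4)=4, deg(5)=4, deg(6)=3, deg(7)=5)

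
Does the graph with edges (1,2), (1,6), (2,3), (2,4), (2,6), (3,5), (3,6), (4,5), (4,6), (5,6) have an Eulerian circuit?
No (4 vertices have odd degree: {3, 4, 5, 6}; Eulerian circuit requires 0)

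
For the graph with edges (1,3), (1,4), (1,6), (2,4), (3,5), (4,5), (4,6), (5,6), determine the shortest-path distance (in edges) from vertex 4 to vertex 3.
2 (path: 4 -> 5 -> 3, 2 edges)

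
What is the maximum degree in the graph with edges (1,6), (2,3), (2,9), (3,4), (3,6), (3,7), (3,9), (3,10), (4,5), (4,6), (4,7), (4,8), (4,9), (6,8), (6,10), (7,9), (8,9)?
6 (attained at vertices 3, 4)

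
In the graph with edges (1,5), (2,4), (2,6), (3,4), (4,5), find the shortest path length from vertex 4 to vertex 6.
2 (path: 4 -> 2 -> 6, 2 edges)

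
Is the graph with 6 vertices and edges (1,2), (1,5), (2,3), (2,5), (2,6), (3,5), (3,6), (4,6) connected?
Yes (BFS from 1 visits [1, 2, 5, 3, 6, 4] — all 6 vertices reached)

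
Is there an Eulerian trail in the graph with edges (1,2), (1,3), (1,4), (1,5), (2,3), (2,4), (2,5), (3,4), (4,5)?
Yes (the graph is connected and exactly 2 vertices have odd degree: {3, 5}; any Eulerian path must start and end at those)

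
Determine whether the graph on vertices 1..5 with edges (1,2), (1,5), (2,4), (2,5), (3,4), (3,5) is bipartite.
No (odd cycle of length 3: 5 -> 1 -> 2 -> 5)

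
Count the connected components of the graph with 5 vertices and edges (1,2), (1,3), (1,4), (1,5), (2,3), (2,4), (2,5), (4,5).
1 (components: {1, 2, 3, 4, 5})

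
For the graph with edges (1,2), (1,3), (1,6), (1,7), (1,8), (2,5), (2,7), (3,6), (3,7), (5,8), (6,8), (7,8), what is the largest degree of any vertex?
5 (attained at vertex 1)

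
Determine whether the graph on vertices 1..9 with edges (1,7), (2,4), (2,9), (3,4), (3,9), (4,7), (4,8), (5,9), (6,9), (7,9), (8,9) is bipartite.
Yes. Partition: {1, 4, 9}, {2, 3, 5, 6, 7, 8}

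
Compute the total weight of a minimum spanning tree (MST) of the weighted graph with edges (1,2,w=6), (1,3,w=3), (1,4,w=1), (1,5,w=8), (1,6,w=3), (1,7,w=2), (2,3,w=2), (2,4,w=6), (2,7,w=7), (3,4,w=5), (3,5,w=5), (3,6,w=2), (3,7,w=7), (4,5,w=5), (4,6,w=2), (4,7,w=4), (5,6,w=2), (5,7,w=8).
11 (MST edges: (1,4,w=1), (1,7,w=2), (2,3,w=2), (3,6,w=2), (4,6,w=2), (5,6,w=2); sum of weights 1 + 2 + 2 + 2 + 2 + 2 = 11)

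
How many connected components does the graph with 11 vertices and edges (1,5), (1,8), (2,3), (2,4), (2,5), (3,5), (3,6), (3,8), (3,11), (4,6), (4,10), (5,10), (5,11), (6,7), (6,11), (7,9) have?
1 (components: {1, 2, 3, 4, 5, 6, 7, 8, 9, 10, 11})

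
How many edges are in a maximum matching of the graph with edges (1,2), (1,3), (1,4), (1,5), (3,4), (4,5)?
2 (matching: (1,5), (3,4); upper bound floor(n/2) = floor(5/2) = 2)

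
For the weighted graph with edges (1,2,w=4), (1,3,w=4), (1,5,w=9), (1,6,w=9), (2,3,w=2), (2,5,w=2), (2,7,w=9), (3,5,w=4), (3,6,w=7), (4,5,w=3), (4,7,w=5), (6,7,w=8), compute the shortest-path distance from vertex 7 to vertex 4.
5 (path: 7 -> 4; weights 5 = 5)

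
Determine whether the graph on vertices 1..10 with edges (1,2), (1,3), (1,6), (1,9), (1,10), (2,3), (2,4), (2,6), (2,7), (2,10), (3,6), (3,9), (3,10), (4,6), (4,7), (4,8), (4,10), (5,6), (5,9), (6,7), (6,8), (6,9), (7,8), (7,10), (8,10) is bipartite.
No (odd cycle of length 3: 3 -> 1 -> 10 -> 3)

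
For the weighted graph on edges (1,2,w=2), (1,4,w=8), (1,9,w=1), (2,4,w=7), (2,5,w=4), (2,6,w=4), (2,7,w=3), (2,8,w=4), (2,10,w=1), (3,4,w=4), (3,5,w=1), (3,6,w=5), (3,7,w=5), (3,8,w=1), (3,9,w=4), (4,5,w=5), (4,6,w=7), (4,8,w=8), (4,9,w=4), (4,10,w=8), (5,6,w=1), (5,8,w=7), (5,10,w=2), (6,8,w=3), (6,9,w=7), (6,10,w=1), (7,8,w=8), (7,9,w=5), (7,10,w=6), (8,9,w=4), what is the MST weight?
15 (MST edges: (1,2,w=2), (1,9,w=1), (2,7,w=3), (2,10,w=1), (3,4,w=4), (3,5,w=1), (3,8,w=1), (5,6,w=1), (6,10,w=1); sum of weights 2 + 1 + 3 + 1 + 4 + 1 + 1 + 1 + 1 = 15)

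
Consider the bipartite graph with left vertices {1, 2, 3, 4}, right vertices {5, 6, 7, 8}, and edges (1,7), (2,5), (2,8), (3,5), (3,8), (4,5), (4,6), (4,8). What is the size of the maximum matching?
4 (matching: (1,7), (2,8), (3,5), (4,6); upper bound min(|L|,|R|) = min(4,4) = 4)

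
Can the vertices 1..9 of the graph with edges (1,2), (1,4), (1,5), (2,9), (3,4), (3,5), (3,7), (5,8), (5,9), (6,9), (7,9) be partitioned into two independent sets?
Yes. Partition: {1, 3, 8, 9}, {2, 4, 5, 6, 7}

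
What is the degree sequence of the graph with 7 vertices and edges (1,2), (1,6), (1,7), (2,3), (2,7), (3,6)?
[3, 3, 2, 2, 2, 0, 0] (degrees: deg(1)=3, deg(2)=3, deg(3)=2, deg(4)=0, deg(5)=0, deg(6)=2, deg(7)=2)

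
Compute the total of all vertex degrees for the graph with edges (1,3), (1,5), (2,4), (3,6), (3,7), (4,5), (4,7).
14 (handshake: sum of degrees = 2|E| = 2 x 7 = 14)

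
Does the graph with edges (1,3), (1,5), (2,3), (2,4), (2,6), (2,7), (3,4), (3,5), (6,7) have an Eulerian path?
Yes — and in fact it has an Eulerian circuit (the graph is connected and all 7 vertices have even degree)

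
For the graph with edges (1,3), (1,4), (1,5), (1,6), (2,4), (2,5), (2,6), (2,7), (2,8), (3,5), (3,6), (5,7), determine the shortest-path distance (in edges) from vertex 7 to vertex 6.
2 (path: 7 -> 2 -> 6, 2 edges)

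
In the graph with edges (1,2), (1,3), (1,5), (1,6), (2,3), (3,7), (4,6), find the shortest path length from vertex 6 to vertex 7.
3 (path: 6 -> 1 -> 3 -> 7, 3 edges)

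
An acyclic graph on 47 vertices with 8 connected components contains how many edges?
39 (Each of the 8 component trees on V_i vertices has V_i - 1 edges; summing gives V - C = 47 - 8 = 39)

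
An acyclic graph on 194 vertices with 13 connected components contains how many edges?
181 (Each of the 13 component trees on V_i vertices has V_i - 1 edges; summing gives V - C = 194 - 13 = 181)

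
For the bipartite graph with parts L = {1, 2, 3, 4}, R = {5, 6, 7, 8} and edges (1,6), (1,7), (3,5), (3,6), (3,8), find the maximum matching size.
2 (matching: (1,7), (3,8); upper bound min(|L|,|R|) = min(4,4) = 4)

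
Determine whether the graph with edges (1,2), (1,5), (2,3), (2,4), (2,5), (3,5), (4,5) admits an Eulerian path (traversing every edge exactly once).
Yes — and in fact it has an Eulerian circuit (the graph is connected and all 5 vertices have even degree)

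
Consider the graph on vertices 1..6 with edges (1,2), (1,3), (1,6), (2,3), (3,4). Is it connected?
No, it has 2 components: {1, 2, 3, 4, 6}, {5}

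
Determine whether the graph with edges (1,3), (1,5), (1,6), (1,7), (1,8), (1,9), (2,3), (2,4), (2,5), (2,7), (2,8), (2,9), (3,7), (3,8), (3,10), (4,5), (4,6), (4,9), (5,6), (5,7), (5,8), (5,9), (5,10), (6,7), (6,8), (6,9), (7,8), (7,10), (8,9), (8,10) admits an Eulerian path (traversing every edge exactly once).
Yes (the graph is connected and exactly 2 vertices have odd degree: {3, 7}; any Eulerian path must start and end at those)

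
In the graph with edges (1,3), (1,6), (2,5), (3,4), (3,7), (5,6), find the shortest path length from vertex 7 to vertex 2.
5 (path: 7 -> 3 -> 1 -> 6 -> 5 -> 2, 5 edges)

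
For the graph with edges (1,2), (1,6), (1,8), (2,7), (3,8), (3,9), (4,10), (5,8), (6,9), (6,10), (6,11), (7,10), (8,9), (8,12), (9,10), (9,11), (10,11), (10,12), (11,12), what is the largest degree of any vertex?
6 (attained at vertex 10)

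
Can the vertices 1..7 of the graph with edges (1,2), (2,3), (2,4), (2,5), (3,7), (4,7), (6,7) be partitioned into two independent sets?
Yes. Partition: {1, 3, 4, 5, 6}, {2, 7}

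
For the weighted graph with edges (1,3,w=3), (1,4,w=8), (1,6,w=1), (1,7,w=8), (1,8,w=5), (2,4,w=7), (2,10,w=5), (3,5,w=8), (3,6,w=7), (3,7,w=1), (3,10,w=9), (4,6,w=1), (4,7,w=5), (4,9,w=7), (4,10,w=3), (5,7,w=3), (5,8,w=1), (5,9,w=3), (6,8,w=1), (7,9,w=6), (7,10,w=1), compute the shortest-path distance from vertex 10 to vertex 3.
2 (path: 10 -> 7 -> 3; weights 1 + 1 = 2)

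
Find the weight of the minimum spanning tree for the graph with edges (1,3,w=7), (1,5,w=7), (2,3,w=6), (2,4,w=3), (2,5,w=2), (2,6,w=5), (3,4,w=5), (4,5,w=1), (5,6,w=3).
18 (MST edges: (1,3,w=7), (2,5,w=2), (3,4,w=5), (4,5,w=1), (5,6,w=3); sum of weights 7 + 2 + 5 + 1 + 3 = 18)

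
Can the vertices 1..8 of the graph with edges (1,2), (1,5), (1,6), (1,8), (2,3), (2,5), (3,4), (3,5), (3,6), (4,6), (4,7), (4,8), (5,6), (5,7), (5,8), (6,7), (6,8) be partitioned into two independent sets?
No (odd cycle of length 3: 6 -> 1 -> 5 -> 6)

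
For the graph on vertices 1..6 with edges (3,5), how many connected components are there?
5 (components: {1}, {2}, {3, 5}, {4}, {6})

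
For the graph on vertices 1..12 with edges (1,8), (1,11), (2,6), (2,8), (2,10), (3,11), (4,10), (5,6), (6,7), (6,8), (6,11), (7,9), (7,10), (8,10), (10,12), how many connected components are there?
1 (components: {1, 2, 3, 4, 5, 6, 7, 8, 9, 10, 11, 12})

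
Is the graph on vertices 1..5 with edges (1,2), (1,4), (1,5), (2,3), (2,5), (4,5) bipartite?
No (odd cycle of length 3: 2 -> 1 -> 5 -> 2)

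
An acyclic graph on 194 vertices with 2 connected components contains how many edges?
192 (Each of the 2 component trees on V_i vertices has V_i - 1 edges; summing gives V - C = 194 - 2 = 192)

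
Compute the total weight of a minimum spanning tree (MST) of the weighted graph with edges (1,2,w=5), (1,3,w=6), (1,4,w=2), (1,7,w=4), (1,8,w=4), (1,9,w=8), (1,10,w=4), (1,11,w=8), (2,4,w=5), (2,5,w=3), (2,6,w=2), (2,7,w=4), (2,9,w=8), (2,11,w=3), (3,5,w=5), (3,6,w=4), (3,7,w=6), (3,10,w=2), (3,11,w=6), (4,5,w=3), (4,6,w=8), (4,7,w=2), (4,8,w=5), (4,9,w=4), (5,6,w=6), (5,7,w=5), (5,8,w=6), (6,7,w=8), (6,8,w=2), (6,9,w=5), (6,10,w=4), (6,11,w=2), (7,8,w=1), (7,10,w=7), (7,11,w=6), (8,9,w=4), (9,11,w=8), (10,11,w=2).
22 (MST edges: (1,4,w=2), (2,5,w=3), (2,6,w=2), (3,10,w=2), (4,7,w=2), (4,9,w=4), (6,8,w=2), (6,11,w=2), (7,8,w=1), (10,11,w=2); sum of weights 2 + 3 + 2 + 2 + 2 + 4 + 2 + 2 + 1 + 2 = 22)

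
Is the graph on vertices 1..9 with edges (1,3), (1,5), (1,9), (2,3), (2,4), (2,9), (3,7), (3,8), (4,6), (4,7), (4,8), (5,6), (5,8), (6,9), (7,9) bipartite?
Yes. Partition: {1, 2, 6, 7, 8}, {3, 4, 5, 9}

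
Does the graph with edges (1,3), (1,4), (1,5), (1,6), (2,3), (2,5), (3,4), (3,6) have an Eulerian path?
Yes — and in fact it has an Eulerian circuit (the graph is connected and all 6 vertices have even degree)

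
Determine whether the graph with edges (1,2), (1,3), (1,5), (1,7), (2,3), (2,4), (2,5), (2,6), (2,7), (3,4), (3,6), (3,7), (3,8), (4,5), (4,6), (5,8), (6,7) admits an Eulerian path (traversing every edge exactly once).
Yes — and in fact it has an Eulerian circuit (the graph is connected and all 8 vertices have even degree)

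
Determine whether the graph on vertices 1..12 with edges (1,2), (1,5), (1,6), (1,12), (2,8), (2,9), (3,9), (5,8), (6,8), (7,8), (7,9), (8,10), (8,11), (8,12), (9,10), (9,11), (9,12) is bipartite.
Yes. Partition: {1, 4, 8, 9}, {2, 3, 5, 6, 7, 10, 11, 12}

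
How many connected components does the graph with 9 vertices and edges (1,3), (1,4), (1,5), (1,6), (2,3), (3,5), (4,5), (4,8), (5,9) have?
2 (components: {1, 2, 3, 4, 5, 6, 8, 9}, {7})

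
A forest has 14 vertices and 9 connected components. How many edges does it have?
5 (Each of the 9 component trees on V_i vertices has V_i - 1 edges; summing gives V - C = 14 - 9 = 5)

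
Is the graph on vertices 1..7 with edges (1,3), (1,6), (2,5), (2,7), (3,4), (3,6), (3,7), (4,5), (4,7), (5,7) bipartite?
No (odd cycle of length 3: 3 -> 1 -> 6 -> 3)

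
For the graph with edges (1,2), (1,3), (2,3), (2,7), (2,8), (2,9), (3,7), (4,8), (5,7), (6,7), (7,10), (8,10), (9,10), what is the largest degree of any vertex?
5 (attained at vertices 2, 7)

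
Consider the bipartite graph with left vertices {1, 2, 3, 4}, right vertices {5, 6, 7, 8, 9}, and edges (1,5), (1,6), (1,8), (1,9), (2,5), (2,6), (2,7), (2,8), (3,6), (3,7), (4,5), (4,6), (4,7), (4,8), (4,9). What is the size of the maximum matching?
4 (matching: (1,9), (2,8), (3,7), (4,6); upper bound min(|L|,|R|) = min(4,5) = 4)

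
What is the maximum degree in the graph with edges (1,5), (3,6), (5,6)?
2 (attained at vertices 5, 6)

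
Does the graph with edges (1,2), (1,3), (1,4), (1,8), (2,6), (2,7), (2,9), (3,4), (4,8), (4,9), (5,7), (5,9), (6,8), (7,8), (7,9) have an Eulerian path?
Yes — and in fact it has an Eulerian circuit (the graph is connected and all 9 vertices have even degree)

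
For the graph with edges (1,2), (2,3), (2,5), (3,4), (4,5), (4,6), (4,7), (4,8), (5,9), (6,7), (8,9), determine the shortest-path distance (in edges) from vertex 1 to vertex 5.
2 (path: 1 -> 2 -> 5, 2 edges)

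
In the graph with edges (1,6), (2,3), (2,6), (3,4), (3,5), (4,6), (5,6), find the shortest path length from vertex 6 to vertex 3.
2 (path: 6 -> 5 -> 3, 2 edges)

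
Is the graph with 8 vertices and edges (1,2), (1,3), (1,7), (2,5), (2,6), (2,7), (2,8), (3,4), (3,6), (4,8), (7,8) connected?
Yes (BFS from 1 visits [1, 2, 3, 7, 5, 6, 8, 4] — all 8 vertices reached)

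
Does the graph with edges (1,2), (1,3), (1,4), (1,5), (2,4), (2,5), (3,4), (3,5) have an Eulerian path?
No (4 vertices have odd degree: {2, 3, 4, 5}; Eulerian path requires 0 or 2)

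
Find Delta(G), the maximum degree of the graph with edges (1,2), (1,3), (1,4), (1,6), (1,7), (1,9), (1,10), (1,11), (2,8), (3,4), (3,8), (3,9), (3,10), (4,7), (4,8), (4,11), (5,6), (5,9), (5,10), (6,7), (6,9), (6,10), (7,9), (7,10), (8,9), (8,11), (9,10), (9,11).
8 (attained at vertices 1, 9)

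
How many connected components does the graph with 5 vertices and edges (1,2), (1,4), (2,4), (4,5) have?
2 (components: {1, 2, 4, 5}, {3})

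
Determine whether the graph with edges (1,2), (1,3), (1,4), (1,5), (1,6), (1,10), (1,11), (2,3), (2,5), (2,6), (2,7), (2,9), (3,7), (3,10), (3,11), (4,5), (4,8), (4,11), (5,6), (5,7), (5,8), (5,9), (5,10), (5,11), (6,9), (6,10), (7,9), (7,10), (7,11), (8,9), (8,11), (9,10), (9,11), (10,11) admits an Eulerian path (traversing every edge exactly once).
No (6 vertices have odd degree: {1, 3, 5, 6, 9, 10}; Eulerian path requires 0 or 2)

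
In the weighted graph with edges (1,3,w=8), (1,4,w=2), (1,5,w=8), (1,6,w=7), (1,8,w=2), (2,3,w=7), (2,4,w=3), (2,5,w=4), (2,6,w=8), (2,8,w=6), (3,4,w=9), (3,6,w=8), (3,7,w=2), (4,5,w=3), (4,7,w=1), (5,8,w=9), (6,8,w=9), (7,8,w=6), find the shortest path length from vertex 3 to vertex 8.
7 (path: 3 -> 7 -> 4 -> 1 -> 8; weights 2 + 1 + 2 + 2 = 7)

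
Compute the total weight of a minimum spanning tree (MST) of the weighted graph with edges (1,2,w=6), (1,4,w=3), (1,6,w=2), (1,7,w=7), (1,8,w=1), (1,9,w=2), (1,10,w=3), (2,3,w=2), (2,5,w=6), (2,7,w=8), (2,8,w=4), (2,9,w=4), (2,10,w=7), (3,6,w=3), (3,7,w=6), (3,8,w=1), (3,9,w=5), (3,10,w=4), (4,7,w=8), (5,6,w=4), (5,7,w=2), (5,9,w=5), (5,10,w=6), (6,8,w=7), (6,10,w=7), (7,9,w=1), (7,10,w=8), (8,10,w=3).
17 (MST edges: (1,4,w=3), (1,6,w=2), (1,8,w=1), (1,9,w=2), (1,10,w=3), (2,3,w=2), (3,8,w=1), (5,7,w=2), (7,9,w=1); sum of weights 3 + 2 + 1 + 2 + 3 + 2 + 1 + 2 + 1 = 17)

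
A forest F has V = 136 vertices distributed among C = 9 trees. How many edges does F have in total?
127 (Each of the 9 component trees on V_i vertices has V_i - 1 edges; summing gives V - C = 136 - 9 = 127)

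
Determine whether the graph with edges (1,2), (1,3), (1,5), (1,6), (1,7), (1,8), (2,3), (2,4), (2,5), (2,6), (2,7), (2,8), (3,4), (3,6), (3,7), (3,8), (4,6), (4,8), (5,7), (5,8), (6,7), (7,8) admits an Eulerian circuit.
No (2 vertices have odd degree: {2, 6}; Eulerian circuit requires 0)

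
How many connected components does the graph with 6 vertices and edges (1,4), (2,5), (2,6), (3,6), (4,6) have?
1 (components: {1, 2, 3, 4, 5, 6})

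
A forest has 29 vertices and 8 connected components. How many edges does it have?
21 (Each of the 8 component trees on V_i vertices has V_i - 1 edges; summing gives V - C = 29 - 8 = 21)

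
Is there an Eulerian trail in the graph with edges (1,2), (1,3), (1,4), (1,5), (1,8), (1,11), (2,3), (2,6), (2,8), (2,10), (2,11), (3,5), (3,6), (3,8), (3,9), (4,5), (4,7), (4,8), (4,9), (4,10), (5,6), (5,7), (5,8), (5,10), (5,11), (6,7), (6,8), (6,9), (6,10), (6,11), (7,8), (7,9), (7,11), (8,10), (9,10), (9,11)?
Yes — and in fact it has an Eulerian circuit (the graph is connected and all 11 vertices have even degree)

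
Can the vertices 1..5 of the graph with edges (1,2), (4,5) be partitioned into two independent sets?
Yes. Partition: {1, 3, 4}, {2, 5}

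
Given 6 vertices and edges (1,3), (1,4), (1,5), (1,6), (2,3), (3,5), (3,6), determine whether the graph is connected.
Yes (BFS from 1 visits [1, 3, 4, 5, 6, 2] — all 6 vertices reached)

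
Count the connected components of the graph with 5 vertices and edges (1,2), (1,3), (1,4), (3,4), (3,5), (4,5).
1 (components: {1, 2, 3, 4, 5})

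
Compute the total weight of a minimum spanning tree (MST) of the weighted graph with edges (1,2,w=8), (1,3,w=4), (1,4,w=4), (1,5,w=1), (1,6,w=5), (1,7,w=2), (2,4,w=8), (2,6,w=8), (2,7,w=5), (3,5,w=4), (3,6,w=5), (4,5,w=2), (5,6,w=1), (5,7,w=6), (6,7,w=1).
14 (MST edges: (1,3,w=4), (1,5,w=1), (2,7,w=5), (4,5,w=2), (5,6,w=1), (6,7,w=1); sum of weights 4 + 1 + 5 + 2 + 1 + 1 = 14)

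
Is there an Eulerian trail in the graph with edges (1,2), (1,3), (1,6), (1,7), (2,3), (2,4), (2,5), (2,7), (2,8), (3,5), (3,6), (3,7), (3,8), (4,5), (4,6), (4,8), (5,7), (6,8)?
Yes — and in fact it has an Eulerian circuit (the graph is connected and all 8 vertices have even degree)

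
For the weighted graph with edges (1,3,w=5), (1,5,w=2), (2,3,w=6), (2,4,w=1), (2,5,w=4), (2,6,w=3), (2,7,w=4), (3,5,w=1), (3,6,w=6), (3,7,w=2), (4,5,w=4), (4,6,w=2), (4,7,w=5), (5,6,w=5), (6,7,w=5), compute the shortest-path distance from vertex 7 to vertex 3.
2 (path: 7 -> 3; weights 2 = 2)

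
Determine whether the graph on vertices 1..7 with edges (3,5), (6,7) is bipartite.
Yes. Partition: {1, 2, 3, 4, 6}, {5, 7}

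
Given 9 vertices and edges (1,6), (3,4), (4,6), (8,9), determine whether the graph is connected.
No, it has 5 components: {1, 3, 4, 6}, {2}, {5}, {7}, {8, 9}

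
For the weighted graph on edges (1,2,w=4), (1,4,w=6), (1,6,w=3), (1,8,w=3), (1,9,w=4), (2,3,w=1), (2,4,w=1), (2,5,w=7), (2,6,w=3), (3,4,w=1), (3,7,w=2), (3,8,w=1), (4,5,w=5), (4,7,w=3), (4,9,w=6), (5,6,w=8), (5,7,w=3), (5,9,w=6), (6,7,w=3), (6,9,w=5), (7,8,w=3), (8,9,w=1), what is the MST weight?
15 (MST edges: (1,6,w=3), (1,8,w=3), (2,3,w=1), (2,4,w=1), (3,7,w=2), (3,8,w=1), (5,7,w=3), (8,9,w=1); sum of weights 3 + 3 + 1 + 1 + 2 + 1 + 3 + 1 = 15)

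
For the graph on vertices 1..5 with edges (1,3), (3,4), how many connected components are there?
3 (components: {1, 3, 4}, {2}, {5})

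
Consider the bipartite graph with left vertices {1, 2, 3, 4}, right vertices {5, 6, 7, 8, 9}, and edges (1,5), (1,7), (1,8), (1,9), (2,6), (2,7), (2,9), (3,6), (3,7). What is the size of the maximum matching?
3 (matching: (1,8), (2,9), (3,7); upper bound min(|L|,|R|) = min(4,5) = 4)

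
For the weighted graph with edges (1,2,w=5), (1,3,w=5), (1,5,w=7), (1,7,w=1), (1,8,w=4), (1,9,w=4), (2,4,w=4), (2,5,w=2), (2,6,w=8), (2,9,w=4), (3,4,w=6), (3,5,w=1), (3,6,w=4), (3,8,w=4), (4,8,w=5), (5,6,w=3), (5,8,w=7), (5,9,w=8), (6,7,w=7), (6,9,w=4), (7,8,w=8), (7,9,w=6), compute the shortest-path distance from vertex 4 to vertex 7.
10 (path: 4 -> 2 -> 1 -> 7; weights 4 + 5 + 1 = 10)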